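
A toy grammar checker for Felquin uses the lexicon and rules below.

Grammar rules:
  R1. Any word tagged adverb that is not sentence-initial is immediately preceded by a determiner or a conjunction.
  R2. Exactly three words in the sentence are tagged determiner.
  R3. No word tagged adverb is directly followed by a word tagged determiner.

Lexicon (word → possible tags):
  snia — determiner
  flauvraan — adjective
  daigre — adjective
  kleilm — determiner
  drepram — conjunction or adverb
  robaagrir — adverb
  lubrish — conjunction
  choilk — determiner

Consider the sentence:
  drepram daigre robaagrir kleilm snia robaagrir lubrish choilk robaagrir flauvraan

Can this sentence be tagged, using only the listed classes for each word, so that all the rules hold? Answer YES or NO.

Candidates per position — 1:drepram {conjunction,adverb}; 2:daigre {adjective}; 3:robaagrir {adverb}; 4:kleilm {determiner}; 5:snia {determiner}; 6:robaagrir {adverb}; 7:lubrish {conjunction}; 8:choilk {determiner}; 9:robaagrir {adverb}; 10:flauvraan {adjective}.
Rule 1 cannot be satisfied by any choice of tags from the lexicon.
So there is no consistent tagging.

NO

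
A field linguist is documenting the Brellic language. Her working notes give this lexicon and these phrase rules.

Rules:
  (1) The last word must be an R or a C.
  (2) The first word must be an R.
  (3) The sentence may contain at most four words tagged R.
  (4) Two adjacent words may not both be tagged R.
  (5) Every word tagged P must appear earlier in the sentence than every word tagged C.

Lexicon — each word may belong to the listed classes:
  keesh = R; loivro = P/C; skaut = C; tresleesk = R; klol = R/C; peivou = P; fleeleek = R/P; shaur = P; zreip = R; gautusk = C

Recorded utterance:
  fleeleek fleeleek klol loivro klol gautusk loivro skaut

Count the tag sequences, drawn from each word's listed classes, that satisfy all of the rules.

6

Candidates per position — 1:fleeleek {R,P}; 2:fleeleek {R,P}; 3:klol {R,C}; 4:loivro {P,C}; 5:klol {R,C}; 6:gautusk {C}; 7:loivro {P,C}; 8:skaut {C}.
There are 64 candidate sequences in total.
Checking each against the rules leaves 6 sequences.
Count = 6.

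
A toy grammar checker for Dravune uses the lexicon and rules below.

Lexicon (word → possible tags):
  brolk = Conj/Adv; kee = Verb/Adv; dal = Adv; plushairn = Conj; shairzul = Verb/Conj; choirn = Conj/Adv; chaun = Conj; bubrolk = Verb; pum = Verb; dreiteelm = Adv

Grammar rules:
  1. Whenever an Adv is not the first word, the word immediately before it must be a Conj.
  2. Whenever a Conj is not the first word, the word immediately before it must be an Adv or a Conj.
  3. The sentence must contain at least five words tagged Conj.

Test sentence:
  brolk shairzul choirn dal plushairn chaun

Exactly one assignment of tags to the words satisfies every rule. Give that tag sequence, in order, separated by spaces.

Candidates per position — 1:brolk {Conj,Adv}; 2:shairzul {Verb,Conj}; 3:choirn {Conj,Adv}; 4:dal {Adv}; 5:plushairn {Conj}; 6:chaun {Conj}.
Position 1: tagging it Adv would leave rule 3 unsatisfiable, so it must be Conj.
Position 2: tagging it Verb would leave rule 3 unsatisfiable, so it must be Conj.
Position 3: tagging it Adv would leave rule 1 unsatisfiable, so it must be Conj.
The only consistent sequence is: Conj Conj Conj Adv Conj Conj.
Verifying each rule — rule 1 ✓; rule 2 ✓; rule 3 ✓.

Conj Conj Conj Adv Conj Conj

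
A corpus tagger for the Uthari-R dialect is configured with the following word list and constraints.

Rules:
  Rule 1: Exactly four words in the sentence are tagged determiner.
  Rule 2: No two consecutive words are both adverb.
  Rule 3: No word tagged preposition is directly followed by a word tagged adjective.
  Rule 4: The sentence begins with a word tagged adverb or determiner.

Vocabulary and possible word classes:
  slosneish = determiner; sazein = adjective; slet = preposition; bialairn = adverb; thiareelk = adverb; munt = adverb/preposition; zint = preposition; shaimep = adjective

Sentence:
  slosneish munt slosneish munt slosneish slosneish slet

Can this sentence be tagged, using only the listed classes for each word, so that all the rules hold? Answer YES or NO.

Candidates per position — 1:slosneish {determiner}; 2:munt {adverb,preposition}; 3:slosneish {determiner}; 4:munt {adverb,preposition}; 5:slosneish {determiner}; 6:slosneish {determiner}; 7:slet {preposition}.
One satisfying assignment: determiner preposition determiner adverb determiner determiner preposition.
Rule-by-rule: rule 1 ok; rule 2 ok; rule 3 ok; rule 4 ok.

YES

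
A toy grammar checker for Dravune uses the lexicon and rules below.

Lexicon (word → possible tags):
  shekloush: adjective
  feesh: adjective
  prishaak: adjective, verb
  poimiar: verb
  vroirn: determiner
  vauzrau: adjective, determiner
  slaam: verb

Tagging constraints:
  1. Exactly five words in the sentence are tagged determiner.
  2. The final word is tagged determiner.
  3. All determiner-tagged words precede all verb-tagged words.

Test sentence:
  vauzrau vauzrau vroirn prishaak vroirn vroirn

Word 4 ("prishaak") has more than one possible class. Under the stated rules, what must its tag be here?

Candidates per position — 1:vauzrau {adjective,determiner}; 2:vauzrau {adjective,determiner}; 3:vroirn {determiner}; 4:prishaak {adjective,verb}; 5:vroirn {determiner}; 6:vroirn {determiner}.
Position 1: adjective is ruled out by rule 1; that leaves determiner.
Position 2: adjective is ruled out by rule 1; that leaves determiner.
Position 4: verb is ruled out by rule 3; that leaves adjective.
The only consistent sequence is: determiner determiner determiner adjective determiner determiner.
Check: rule 1 satisfied; rule 2 satisfied; rule 3 satisfied.

adjective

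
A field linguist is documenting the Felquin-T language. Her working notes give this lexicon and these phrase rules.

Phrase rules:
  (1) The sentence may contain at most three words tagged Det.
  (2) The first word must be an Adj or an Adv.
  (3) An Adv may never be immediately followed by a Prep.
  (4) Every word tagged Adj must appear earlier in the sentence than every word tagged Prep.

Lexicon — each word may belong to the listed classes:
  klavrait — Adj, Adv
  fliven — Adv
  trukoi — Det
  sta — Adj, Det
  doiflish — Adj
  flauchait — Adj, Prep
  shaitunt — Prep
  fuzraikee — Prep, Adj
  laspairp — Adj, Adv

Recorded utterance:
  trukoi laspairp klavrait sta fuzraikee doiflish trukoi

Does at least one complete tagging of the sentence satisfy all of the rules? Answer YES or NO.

NO

Candidates per position — 1:trukoi {Det}; 2:laspairp {Adj,Adv}; 3:klavrait {Adj,Adv}; 4:sta {Adj,Det}; 5:fuzraikee {Prep,Adj}; 6:doiflish {Adj}; 7:trukoi {Det}.
Rule 2 cannot be satisfied by any choice of tags from the lexicon.
So there is no consistent tagging.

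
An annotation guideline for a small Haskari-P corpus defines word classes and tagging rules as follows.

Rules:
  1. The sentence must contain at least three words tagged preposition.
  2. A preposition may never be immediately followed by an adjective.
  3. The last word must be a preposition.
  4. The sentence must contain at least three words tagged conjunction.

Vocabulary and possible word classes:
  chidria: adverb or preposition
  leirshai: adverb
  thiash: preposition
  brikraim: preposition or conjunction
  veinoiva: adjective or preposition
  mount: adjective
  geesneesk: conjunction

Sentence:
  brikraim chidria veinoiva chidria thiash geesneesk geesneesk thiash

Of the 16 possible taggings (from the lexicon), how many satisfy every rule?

5

Candidates per position — 1:brikraim {preposition,conjunction}; 2:chidria {adverb,preposition}; 3:veinoiva {adjective,preposition}; 4:chidria {adverb,preposition}; 5:thiash {preposition}; 6:geesneesk {conjunction}; 7:geesneesk {conjunction}; 8:thiash {preposition}.
There are 16 candidate sequences in total.
The sequences that satisfy every rule: conjunction adverb adjective preposition preposition conjunction conjunction preposition; conjunction adverb preposition adverb preposition conjunction conjunction preposition; conjunction adverb preposition preposition preposition conjunction conjunction preposition; conjunction preposition preposition adverb preposition conjunction conjunction preposition; conjunction preposition preposition preposition preposition conjunction conjunction preposition.
Count = 5.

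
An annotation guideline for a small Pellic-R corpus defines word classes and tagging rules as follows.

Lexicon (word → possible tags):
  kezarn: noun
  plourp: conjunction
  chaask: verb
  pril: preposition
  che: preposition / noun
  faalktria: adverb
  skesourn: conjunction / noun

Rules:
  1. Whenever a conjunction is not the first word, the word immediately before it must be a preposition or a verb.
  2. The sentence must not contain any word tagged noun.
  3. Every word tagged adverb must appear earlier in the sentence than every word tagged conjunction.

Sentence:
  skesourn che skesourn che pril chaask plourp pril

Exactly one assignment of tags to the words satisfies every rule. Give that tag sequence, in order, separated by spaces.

Candidates per position — 1:skesourn {conjunction,noun}; 2:che {preposition,noun}; 3:skesourn {conjunction,noun}; 4:che {preposition,noun}; 5:pril {preposition}; 6:chaask {verb}; 7:plourp {conjunction}; 8:pril {preposition}.
Position 1: noun is ruled out by rule 2; that leaves conjunction.
Position 2: noun is ruled out by rule 2; that leaves preposition.
Position 3: noun is ruled out by rule 2; that leaves conjunction.
Position 4: noun is ruled out by rule 2; that leaves preposition.
So the tagging must be: conjunction preposition conjunction preposition preposition verb conjunction preposition.
Check: rule 1 satisfied; rule 2 satisfied; rule 3 satisfied.

conjunction preposition conjunction preposition preposition verb conjunction preposition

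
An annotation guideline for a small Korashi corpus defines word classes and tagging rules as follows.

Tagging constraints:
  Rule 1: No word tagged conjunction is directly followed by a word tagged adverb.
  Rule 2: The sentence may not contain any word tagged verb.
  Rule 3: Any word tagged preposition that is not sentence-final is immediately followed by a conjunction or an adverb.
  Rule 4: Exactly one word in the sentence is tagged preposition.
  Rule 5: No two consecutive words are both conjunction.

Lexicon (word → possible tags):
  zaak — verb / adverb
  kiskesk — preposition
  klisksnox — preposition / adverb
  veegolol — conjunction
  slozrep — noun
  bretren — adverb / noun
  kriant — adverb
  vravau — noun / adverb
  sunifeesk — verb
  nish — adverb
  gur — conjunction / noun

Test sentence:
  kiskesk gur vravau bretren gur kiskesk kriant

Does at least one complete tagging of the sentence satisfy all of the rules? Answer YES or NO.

NO

Candidates per position — 1:kiskesk {preposition}; 2:gur {conjunction,noun}; 3:vravau {noun,adverb}; 4:bretren {adverb,noun}; 5:gur {conjunction,noun}; 6:kiskesk {preposition}; 7:kriant {adverb}.
Rule 4 cannot be satisfied by any choice of tags from the lexicon.
So there is no consistent tagging.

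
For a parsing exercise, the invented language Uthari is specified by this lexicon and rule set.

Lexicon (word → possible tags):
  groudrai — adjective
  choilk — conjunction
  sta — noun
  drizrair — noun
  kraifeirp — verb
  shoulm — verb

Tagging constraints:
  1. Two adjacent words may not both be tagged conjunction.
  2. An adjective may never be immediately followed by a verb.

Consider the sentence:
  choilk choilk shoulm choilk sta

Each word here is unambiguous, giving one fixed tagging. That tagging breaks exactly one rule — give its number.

Fixed tagging: conjunction conjunction verb conjunction noun.
Checking each rule: R1 violated, R2 holds.
Only rule 1 fails.

1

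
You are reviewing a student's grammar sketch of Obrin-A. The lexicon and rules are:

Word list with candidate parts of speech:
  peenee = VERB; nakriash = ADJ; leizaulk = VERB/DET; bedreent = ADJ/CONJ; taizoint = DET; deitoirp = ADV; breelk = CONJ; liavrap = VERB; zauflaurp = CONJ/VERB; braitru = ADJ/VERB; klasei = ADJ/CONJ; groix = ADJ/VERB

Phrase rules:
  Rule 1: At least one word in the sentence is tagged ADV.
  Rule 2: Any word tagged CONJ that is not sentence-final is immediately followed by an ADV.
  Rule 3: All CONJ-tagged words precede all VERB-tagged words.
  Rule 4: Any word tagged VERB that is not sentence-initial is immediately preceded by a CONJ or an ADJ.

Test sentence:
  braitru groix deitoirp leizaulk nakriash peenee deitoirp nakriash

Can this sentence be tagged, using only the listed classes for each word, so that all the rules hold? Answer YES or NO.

YES

Candidates per position — 1:braitru {ADJ,VERB}; 2:groix {ADJ,VERB}; 3:deitoirp {ADV}; 4:leizaulk {VERB,DET}; 5:nakriash {ADJ}; 6:peenee {VERB}; 7:deitoirp {ADV}; 8:nakriash {ADJ}.
One satisfying assignment: VERB ADJ ADV DET ADJ VERB ADV ADJ.
Rule-by-rule: rule 1 holds; rule 2 holds; rule 3 holds; rule 4 holds.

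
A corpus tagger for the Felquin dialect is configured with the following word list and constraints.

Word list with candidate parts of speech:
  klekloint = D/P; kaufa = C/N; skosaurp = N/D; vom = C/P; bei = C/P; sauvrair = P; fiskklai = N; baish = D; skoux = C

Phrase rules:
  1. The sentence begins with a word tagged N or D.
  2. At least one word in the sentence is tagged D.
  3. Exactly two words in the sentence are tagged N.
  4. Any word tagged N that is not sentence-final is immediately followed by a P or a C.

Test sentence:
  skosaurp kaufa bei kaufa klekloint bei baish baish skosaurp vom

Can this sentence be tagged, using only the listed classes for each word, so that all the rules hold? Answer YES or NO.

Candidates per position — 1:skosaurp {N,D}; 2:kaufa {C,N}; 3:bei {C,P}; 4:kaufa {C,N}; 5:klekloint {D,P}; 6:bei {C,P}; 7:baish {D}; 8:baish {D}; 9:skosaurp {N,D}; 10:vom {C,P}.
One satisfying assignment: D N P N P P D D D P.
Verifying each rule — rule 1 satisfied; rule 2 satisfied; rule 3 satisfied; rule 4 satisfied.

YES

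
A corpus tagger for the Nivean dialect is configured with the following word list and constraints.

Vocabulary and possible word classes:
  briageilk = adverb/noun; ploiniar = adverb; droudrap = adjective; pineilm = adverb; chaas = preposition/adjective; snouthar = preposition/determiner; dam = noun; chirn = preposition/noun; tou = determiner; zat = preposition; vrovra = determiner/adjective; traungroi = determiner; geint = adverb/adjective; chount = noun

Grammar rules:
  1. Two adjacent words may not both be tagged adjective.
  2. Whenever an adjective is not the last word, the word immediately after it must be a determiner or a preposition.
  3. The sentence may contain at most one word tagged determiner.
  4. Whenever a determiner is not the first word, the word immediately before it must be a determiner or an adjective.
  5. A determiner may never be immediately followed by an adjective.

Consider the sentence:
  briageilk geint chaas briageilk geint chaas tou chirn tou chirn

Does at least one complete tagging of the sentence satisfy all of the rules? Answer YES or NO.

Candidates per position — 1:briageilk {adverb,noun}; 2:geint {adverb,adjective}; 3:chaas {preposition,adjective}; 4:briageilk {adverb,noun}; 5:geint {adverb,adjective}; 6:chaas {preposition,adjective}; 7:tou {determiner}; 8:chirn {preposition,noun}; 9:tou {determiner}; 10:chirn {preposition,noun}.
Rule 3 cannot be satisfied by any choice of tags from the lexicon.
So there is no consistent tagging.

NO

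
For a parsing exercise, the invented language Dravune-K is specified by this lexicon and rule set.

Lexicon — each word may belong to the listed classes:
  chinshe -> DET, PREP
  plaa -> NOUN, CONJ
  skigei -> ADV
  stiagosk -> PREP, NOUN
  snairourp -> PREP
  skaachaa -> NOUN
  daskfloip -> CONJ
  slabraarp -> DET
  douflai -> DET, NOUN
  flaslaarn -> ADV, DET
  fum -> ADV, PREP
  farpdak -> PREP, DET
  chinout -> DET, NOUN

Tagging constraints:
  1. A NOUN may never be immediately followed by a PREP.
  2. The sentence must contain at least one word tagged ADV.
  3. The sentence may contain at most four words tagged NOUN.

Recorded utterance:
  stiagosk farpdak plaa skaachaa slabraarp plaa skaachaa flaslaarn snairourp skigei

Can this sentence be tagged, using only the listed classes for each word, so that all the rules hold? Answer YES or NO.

Candidates per position — 1:stiagosk {PREP,NOUN}; 2:farpdak {PREP,DET}; 3:plaa {NOUN,CONJ}; 4:skaachaa {NOUN}; 5:slabraarp {DET}; 6:plaa {NOUN,CONJ}; 7:skaachaa {NOUN}; 8:flaslaarn {ADV,DET}; 9:snairourp {PREP}; 10:skigei {ADV}.
One satisfying assignment: PREP DET CONJ NOUN DET NOUN NOUN ADV PREP ADV.
Checking: rule 1 ok; rule 2 ok; rule 3 ok.

YES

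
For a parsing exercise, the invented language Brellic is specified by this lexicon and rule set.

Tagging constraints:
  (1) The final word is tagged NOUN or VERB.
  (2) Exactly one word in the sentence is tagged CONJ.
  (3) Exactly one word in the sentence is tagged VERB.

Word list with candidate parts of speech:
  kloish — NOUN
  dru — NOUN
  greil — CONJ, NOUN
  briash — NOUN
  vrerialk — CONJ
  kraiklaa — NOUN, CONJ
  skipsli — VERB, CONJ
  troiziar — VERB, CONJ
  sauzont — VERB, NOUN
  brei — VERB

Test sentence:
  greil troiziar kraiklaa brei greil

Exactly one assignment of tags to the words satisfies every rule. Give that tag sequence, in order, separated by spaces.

NOUN CONJ NOUN VERB NOUN

Candidates per position — 1:greil {CONJ,NOUN}; 2:troiziar {VERB,CONJ}; 3:kraiklaa {NOUN,CONJ}; 4:brei {VERB}; 5:greil {CONJ,NOUN}.
Position 2: VERB is ruled out by rule 3; that leaves CONJ.
Position 3: CONJ is ruled out by rule 2; that leaves NOUN.
Position 5: CONJ is ruled out by rule 1; that leaves NOUN.
Position 1: CONJ is ruled out by rule 2; that leaves NOUN.
The only consistent sequence is: NOUN CONJ NOUN VERB NOUN.
Check: rule 1 satisfied; rule 2 satisfied; rule 3 satisfied.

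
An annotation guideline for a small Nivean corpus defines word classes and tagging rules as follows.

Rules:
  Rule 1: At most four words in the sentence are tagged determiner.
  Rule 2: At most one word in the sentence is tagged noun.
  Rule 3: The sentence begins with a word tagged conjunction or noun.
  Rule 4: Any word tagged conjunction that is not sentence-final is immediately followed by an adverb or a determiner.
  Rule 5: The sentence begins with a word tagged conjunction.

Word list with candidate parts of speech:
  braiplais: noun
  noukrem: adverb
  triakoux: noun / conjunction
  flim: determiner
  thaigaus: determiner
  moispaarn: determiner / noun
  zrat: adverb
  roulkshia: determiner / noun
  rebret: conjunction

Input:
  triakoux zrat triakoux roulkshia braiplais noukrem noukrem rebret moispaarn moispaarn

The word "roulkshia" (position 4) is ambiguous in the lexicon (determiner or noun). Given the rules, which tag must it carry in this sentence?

determiner

Candidates per position — 1:triakoux {noun,conjunction}; 2:zrat {adverb}; 3:triakoux {noun,conjunction}; 4:roulkshia {determiner,noun}; 5:braiplais {noun}; 6:noukrem {adverb}; 7:noukrem {adverb}; 8:rebret {conjunction}; 9:moispaarn {determiner,noun}; 10:moispaarn {determiner,noun}.
At position 1, choosing noun makes rule 2 impossible to satisfy; hence conjunction.
At position 3, choosing noun makes rule 2 impossible to satisfy; hence conjunction.
At position 4, choosing noun makes rule 2 impossible to satisfy; hence determiner.
At position 9, choosing noun makes rule 2 impossible to satisfy; hence determiner.
At position 10, choosing noun makes rule 2 impossible to satisfy; hence determiner.
The unique satisfying tagging is: conjunction adverb conjunction determiner noun adverb adverb conjunction determiner determiner.
Check: rule 1 ✓; rule 2 ✓; rule 3 ✓; rule 4 ✓; rule 5 ✓.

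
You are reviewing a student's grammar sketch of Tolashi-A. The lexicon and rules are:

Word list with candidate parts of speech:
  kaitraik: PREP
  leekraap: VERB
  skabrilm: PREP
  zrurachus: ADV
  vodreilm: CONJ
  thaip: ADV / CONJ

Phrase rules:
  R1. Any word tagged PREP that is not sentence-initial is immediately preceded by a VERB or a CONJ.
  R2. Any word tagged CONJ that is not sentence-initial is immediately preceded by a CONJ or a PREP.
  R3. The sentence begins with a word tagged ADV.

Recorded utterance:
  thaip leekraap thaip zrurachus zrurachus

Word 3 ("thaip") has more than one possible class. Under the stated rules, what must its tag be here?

Candidates per position — 1:thaip {ADV,CONJ}; 2:leekraap {VERB}; 3:thaip {ADV,CONJ}; 4:zrurachus {ADV}; 5:zrurachus {ADV}.
If word 1 were CONJ, no tagging could satisfy rule 3; so word 1 is ADV.
If word 3 were CONJ, no tagging could satisfy rule 2; so word 3 is ADV.
So the tagging must be: ADV VERB ADV ADV ADV.
Rule-by-rule: rule 1 ok; rule 2 ok; rule 3 ok.

ADV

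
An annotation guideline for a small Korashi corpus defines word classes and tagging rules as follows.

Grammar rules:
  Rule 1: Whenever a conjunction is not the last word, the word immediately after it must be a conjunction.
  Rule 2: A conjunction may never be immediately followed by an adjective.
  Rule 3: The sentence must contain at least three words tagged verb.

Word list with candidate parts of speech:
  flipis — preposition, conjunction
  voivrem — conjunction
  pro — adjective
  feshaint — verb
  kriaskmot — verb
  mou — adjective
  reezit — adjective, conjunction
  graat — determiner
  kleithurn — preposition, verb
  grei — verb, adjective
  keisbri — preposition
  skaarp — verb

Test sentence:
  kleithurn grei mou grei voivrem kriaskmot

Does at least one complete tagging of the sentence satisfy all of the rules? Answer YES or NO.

NO

Candidates per position — 1:kleithurn {preposition,verb}; 2:grei {verb,adjective}; 3:mou {adjective}; 4:grei {verb,adjective}; 5:voivrem {conjunction}; 6:kriaskmot {verb}.
Rule 1 cannot be satisfied by any choice of tags from the lexicon.
So there is no consistent tagging.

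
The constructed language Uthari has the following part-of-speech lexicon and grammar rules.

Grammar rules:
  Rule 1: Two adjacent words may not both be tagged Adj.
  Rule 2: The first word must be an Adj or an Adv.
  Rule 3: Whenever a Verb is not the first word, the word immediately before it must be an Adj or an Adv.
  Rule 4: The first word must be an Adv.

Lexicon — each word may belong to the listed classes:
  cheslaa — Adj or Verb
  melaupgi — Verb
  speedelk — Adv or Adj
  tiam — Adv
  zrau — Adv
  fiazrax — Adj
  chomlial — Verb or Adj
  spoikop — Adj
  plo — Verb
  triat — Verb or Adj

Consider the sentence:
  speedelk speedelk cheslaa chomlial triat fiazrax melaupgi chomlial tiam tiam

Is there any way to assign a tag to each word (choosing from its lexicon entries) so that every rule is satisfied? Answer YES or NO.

Candidates per position — 1:speedelk {Adv,Adj}; 2:speedelk {Adv,Adj}; 3:cheslaa {Adj,Verb}; 4:chomlial {Verb,Adj}; 5:triat {Verb,Adj}; 6:fiazrax {Adj}; 7:melaupgi {Verb}; 8:chomlial {Verb,Adj}; 9:tiam {Adv}; 10:tiam {Adv}.
One satisfying assignment: Adv Adv Verb Adj Verb Adj Verb Adj Adv Adv.
Rule-by-rule: rule 1 satisfied; rule 2 satisfied; rule 3 satisfied; rule 4 satisfied.

YES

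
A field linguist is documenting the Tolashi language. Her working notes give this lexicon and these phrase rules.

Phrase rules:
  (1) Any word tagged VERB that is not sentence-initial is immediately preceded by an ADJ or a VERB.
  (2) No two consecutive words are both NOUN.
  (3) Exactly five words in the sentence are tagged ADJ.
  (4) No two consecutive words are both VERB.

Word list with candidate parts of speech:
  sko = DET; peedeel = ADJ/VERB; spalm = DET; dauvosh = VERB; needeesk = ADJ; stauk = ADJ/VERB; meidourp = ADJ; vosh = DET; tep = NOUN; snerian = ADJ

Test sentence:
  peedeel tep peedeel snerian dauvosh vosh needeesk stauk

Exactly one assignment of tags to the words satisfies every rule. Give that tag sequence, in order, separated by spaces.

ADJ NOUN ADJ ADJ VERB DET ADJ ADJ

Candidates per position — 1:peedeel {ADJ,VERB}; 2:tep {NOUN}; 3:peedeel {ADJ,VERB}; 4:snerian {ADJ}; 5:dauvosh {VERB}; 6:vosh {DET}; 7:needeesk {ADJ}; 8:stauk {ADJ,VERB}.
Word 1 cannot be VERB — rule 3 would then fail for every completion. It is ADJ.
Word 3 cannot be VERB — rule 1 would then fail for every completion. It is ADJ.
Word 8 cannot be VERB — rule 3 would then fail for every completion. It is ADJ.
The unique satisfying tagging is: ADJ NOUN ADJ ADJ VERB DET ADJ ADJ.
Rule-by-rule: rule 1 ✓; rule 2 ✓; rule 3 ✓; rule 4 ✓.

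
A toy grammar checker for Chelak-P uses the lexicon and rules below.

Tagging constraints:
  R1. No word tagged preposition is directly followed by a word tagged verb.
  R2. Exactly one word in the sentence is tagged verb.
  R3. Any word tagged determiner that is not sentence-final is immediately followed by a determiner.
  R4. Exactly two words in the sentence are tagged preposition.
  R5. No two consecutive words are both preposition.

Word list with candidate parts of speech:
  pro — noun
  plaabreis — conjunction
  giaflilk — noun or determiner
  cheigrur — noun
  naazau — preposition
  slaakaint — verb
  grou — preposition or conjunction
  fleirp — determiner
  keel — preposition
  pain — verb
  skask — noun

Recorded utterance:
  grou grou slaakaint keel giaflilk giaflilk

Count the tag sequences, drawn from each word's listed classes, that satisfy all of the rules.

Candidates per position — 1:grou {preposition,conjunction}; 2:grou {preposition,conjunction}; 3:slaakaint {verb}; 4:keel {preposition}; 5:giaflilk {noun,determiner}; 6:giaflilk {noun,determiner}.
There are 16 candidate sequences in total.
The sequences that satisfy every rule: preposition conjunction verb preposition noun noun; preposition conjunction verb preposition noun determiner; preposition conjunction verb preposition determiner determiner.
Count = 3.

3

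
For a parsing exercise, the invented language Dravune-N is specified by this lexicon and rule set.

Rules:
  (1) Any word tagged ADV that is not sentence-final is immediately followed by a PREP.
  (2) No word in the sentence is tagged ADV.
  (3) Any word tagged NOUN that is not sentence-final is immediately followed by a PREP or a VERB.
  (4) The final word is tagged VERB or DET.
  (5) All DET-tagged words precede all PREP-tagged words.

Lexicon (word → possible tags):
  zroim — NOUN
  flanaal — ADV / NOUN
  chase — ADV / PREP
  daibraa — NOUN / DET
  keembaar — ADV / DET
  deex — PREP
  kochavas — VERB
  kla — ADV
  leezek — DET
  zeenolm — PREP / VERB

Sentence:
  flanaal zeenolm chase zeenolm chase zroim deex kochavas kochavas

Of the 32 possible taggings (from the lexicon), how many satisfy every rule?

4

Candidates per position — 1:flanaal {ADV,NOUN}; 2:zeenolm {PREP,VERB}; 3:chase {ADV,PREP}; 4:zeenolm {PREP,VERB}; 5:chase {ADV,PREP}; 6:zroim {NOUN}; 7:deex {PREP}; 8:kochavas {VERB}; 9:kochavas {VERB}.
There are 32 candidate sequences in total.
The sequences that satisfy every rule: NOUN PREP PREP PREP PREP NOUN PREP VERB VERB; NOUN PREP PREP VERB PREP NOUN PREP VERB VERB; NOUN VERB PREP PREP PREP NOUN PREP VERB VERB; NOUN VERB PREP VERB PREP NOUN PREP VERB VERB.
Count = 4.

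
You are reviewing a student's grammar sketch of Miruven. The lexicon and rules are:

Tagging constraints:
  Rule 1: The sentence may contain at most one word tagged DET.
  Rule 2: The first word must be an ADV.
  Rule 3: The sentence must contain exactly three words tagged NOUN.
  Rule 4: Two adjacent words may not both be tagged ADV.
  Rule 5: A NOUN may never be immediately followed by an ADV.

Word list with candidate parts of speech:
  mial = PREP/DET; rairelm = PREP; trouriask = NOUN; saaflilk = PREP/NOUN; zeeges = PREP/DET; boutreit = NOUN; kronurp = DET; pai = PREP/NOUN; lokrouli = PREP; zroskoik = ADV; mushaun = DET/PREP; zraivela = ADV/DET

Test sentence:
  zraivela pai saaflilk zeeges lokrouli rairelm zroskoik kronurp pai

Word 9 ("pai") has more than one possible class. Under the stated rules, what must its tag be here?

NOUN

Candidates per position — 1:zraivela {ADV,DET}; 2:pai {PREP,NOUN}; 3:saaflilk {PREP,NOUN}; 4:zeeges {PREP,DET}; 5:lokrouli {PREP}; 6:rairelm {PREP}; 7:zroskoik {ADV}; 8:kronurp {DET}; 9:pai {PREP,NOUN}.
If word 1 were DET, no tagging could satisfy rule 1; so word 1 is ADV.
If word 2 were PREP, no tagging could satisfy rule 3; so word 2 is NOUN.
If word 3 were PREP, no tagging could satisfy rule 3; so word 3 is NOUN.
If word 4 were DET, no tagging could satisfy rule 1; so word 4 is PREP.
If word 9 were PREP, no tagging could satisfy rule 3; so word 9 is NOUN.
The unique satisfying tagging is: ADV NOUN NOUN PREP PREP PREP ADV DET NOUN.
Verifying each rule — rule 1 satisfied; rule 2 satisfied; rule 3 satisfied; rule 4 satisfied; rule 5 satisfied.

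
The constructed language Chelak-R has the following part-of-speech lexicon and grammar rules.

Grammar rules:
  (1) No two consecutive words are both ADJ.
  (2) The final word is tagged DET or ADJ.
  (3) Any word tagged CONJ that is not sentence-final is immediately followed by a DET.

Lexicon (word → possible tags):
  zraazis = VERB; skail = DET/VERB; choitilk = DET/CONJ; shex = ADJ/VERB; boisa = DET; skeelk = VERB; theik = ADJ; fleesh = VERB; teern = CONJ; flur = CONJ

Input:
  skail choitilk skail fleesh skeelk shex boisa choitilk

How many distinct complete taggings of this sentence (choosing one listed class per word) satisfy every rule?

Candidates per position — 1:skail {DET,VERB}; 2:choitilk {DET,CONJ}; 3:skail {DET,VERB}; 4:fleesh {VERB}; 5:skeelk {VERB}; 6:shex {ADJ,VERB}; 7:boisa {DET}; 8:choitilk {DET,CONJ}.
There are 32 candidate sequences in total.
Checking each against the rules leaves 12 sequences.
Count = 12.

12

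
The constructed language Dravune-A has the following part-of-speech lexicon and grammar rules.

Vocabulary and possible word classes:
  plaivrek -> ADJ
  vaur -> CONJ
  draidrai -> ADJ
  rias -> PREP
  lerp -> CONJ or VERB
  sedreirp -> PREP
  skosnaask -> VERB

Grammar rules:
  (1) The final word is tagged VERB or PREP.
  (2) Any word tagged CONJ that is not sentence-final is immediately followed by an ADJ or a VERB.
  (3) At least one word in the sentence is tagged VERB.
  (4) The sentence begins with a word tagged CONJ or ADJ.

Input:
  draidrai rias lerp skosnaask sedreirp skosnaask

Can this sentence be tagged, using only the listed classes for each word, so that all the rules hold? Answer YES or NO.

Candidates per position — 1:draidrai {ADJ}; 2:rias {PREP}; 3:lerp {CONJ,VERB}; 4:skosnaask {VERB}; 5:sedreirp {PREP}; 6:skosnaask {VERB}.
One satisfying assignment: ADJ PREP VERB VERB PREP VERB.
Rule-by-rule: rule 1 ok; rule 2 ok; rule 3 ok; rule 4 ok.

YES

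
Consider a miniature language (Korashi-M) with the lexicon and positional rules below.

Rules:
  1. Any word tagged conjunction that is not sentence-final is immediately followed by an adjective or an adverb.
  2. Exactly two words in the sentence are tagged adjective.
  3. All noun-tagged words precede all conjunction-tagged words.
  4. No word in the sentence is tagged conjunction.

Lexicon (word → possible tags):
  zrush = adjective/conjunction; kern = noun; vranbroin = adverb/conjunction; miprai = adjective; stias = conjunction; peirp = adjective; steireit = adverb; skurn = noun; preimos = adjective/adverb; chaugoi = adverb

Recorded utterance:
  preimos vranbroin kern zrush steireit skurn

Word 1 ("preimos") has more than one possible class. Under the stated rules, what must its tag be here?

adjective

Candidates per position — 1:preimos {adjective,adverb}; 2:vranbroin {adverb,conjunction}; 3:kern {noun}; 4:zrush {adjective,conjunction}; 5:steireit {adverb}; 6:skurn {noun}.
At position 1, choosing adverb makes rule 2 impossible to satisfy; hence adjective.
At position 2, choosing conjunction makes rule 1 impossible to satisfy; hence adverb.
At position 4, choosing conjunction makes rule 2 impossible to satisfy; hence adjective.
That leaves exactly one tagging: adjective adverb noun adjective adverb noun.
Rule-by-rule: rule 1 satisfied; rule 2 satisfied; rule 3 satisfied; rule 4 satisfied.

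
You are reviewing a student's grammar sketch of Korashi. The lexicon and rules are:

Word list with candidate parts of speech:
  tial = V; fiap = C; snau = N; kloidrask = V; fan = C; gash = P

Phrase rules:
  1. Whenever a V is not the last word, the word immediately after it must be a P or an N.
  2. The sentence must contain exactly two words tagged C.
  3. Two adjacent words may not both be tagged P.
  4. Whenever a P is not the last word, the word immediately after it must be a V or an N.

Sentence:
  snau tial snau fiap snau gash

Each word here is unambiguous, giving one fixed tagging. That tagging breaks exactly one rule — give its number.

2

Fixed tagging: N V N C N P.
Checking each rule: R1 pass, R2 fail, R3 pass, R4 pass.
Only rule 2 fails.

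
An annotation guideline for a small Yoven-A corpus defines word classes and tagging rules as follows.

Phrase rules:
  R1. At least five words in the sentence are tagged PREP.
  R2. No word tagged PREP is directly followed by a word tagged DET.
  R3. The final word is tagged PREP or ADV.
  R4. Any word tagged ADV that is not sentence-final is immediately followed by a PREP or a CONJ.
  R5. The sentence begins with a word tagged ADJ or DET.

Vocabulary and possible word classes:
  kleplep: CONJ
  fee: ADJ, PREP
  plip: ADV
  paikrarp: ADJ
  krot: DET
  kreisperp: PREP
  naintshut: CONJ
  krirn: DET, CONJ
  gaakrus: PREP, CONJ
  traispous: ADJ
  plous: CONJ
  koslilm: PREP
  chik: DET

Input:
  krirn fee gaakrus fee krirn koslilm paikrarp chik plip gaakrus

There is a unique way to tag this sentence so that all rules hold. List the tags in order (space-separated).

Candidates per position — 1:krirn {DET,CONJ}; 2:fee {ADJ,PREP}; 3:gaakrus {PREP,CONJ}; 4:fee {ADJ,PREP}; 5:krirn {DET,CONJ}; 6:koslilm {PREP}; 7:paikrarp {ADJ}; 8:chik {DET}; 9:plip {ADV}; 10:gaakrus {PREP,CONJ}.
At position 1, choosing CONJ makes rule 5 impossible to satisfy; hence DET.
At position 2, choosing ADJ makes rule 1 impossible to satisfy; hence PREP.
At position 3, choosing CONJ makes rule 1 impossible to satisfy; hence PREP.
At position 4, choosing ADJ makes rule 1 impossible to satisfy; hence PREP.
At position 5, choosing DET makes rule 2 impossible to satisfy; hence CONJ.
At position 10, choosing CONJ makes rule 1 impossible to satisfy; hence PREP.
That leaves exactly one tagging: DET PREP PREP PREP CONJ PREP ADJ DET ADV PREP.
Verifying each rule — rule 1 satisfied; rule 2 satisfied; rule 3 satisfied; rule 4 satisfied; rule 5 satisfied.

DET PREP PREP PREP CONJ PREP ADJ DET ADV PREP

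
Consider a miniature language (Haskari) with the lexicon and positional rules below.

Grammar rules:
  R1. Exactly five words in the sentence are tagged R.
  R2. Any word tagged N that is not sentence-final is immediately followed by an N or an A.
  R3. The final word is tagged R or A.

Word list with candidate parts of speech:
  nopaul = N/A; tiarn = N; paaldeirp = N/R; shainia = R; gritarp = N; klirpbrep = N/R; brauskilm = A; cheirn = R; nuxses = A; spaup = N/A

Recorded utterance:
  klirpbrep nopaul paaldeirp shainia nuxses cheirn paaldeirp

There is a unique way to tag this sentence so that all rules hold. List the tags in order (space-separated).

R A R R A R R

Candidates per position — 1:klirpbrep {N,R}; 2:nopaul {N,A}; 3:paaldeirp {N,R}; 4:shainia {R}; 5:nuxses {A}; 6:cheirn {R}; 7:paaldeirp {N,R}.
Position 1: N is ruled out by rule 1; that leaves R.
Position 2: N is ruled out by rule 2; that leaves A.
Position 3: N is ruled out by rule 1; that leaves R.
Position 7: N is ruled out by rule 1; that leaves R.
That leaves exactly one tagging: R A R R A R R.
Checking: rule 1 ✓; rule 2 ✓; rule 3 ✓.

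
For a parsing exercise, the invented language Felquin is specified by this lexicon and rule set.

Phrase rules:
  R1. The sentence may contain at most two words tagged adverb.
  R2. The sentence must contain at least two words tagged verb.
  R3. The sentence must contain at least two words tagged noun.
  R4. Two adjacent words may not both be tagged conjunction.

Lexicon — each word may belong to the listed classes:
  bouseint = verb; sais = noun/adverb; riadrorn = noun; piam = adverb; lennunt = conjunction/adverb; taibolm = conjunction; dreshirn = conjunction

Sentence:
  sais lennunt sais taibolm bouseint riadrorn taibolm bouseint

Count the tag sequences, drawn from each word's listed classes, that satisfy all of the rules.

Candidates per position — 1:sais {noun,adverb}; 2:lennunt {conjunction,adverb}; 3:sais {noun,adverb}; 4:taibolm {conjunction}; 5:bouseint {verb}; 6:riadrorn {noun}; 7:taibolm {conjunction}; 8:bouseint {verb}.
There are 8 candidate sequences in total.
Checking each against the rules leaves 6 sequences.
Count = 6.

6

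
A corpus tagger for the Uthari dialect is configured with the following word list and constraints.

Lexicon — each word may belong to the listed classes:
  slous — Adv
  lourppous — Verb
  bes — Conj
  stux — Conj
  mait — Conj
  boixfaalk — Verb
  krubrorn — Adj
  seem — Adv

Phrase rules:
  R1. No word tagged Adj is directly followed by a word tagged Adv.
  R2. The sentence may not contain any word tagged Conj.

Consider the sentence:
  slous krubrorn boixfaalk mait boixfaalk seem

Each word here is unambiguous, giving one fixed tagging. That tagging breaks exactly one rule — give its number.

2

Fixed tagging: Adv Adj Verb Conj Verb Adv.
Checking each rule: R1 pass, R2 fail.
Only rule 2 fails.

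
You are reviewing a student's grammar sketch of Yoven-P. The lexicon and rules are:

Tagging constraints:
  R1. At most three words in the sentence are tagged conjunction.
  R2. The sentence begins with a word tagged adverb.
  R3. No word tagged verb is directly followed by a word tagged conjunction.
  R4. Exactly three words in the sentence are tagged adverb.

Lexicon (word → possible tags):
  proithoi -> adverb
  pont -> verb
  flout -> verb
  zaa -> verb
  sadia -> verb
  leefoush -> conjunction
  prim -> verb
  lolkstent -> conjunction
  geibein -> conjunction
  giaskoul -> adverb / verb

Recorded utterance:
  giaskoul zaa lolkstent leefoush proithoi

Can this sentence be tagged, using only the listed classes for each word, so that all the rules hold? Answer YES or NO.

NO

Candidates per position — 1:giaskoul {adverb,verb}; 2:zaa {verb}; 3:lolkstent {conjunction}; 4:leefoush {conjunction}; 5:proithoi {adverb}.
Rule 3 cannot be satisfied by any choice of tags from the lexicon.
So there is no consistent tagging.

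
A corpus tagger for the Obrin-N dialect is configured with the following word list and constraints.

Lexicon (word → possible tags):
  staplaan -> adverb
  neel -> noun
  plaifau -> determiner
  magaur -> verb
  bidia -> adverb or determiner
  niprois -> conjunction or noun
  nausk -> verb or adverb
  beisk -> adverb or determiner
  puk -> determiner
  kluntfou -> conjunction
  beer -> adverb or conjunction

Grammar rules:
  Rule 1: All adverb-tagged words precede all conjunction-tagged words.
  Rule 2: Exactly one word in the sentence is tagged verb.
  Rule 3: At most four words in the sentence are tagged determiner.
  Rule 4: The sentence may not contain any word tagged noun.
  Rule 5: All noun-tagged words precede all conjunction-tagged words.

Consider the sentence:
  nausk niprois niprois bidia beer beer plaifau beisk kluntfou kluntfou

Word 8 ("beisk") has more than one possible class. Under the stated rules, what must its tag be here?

determiner

Candidates per position — 1:nausk {verb,adverb}; 2:niprois {conjunction,noun}; 3:niprois {conjunction,noun}; 4:bidia {adverb,determiner}; 5:beer {adverb,conjunction}; 6:beer {adverb,conjunction}; 7:plaifau {determiner}; 8:beisk {adverb,determiner}; 9:kluntfou {conjunction}; 10:kluntfou {conjunction}.
Word 1 cannot be adverb — rule 2 would then fail for every completion. It is verb.
Word 2 cannot be noun — rule 4 would then fail for every completion. It is conjunction.
Word 3 cannot be noun — rule 4 would then fail for every completion. It is conjunction.
Word 4 cannot be adverb — rule 1 would then fail for every completion. It is determiner.
Word 5 cannot be adverb — rule 1 would then fail for every completion. It is conjunction.
Word 6 cannot be adverb — rule 1 would then fail for every completion. It is conjunction.
Word 8 cannot be adverb — rule 1 would then fail for every completion. It is determiner.
The only consistent sequence is: verb conjunction conjunction determiner conjunction conjunction determiner determiner conjunction conjunction.
Check: rule 1 satisfied; rule 2 satisfied; rule 3 satisfied; rule 4 satisfied; rule 5 satisfied.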